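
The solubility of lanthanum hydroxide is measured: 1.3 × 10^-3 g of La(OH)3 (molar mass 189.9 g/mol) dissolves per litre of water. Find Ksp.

5.9 × 10^-20

Molar solubility s = (1.3 × 10^-3 g/L) / (189.9 g/mol) = 6.85 × 10^-6 M.
La(OH)3(s) ⇌ La^3+ + 3 OH^-
Let s = molar solubility. Then [La^3+] = s and [OH^-] = 3s.
Ksp = [La^3+][OH^-]^3
Substituting: Ksp = s(3s)^3 = 27s^4
With s = 6.85 × 10^-6: Ksp = 5.9 × 10^-20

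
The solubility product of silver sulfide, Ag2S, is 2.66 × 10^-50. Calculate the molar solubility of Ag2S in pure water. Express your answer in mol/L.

1.88 x 10^-17 M

Ag2S(s) ⇌ 2 Ag^+ + S^2-
Ksp = [Ag^+]^2[S^2-]
With molar solubility s: [Ag^+] = 2s, [S^2-] = s.
So Ksp = (2s)^2 × s = 4s^3
Solving, s = (2.66 × 10^-50/4)^(1/3) = 1.88 × 10^-17 M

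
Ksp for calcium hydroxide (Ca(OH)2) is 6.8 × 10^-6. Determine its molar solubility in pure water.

Ca(OH)2(s) ⇌ Ca^2+ + 2 OH^-
Ksp = [Ca^2+][OH^-]^2
If s mol/L of Ca(OH)2 dissolves, [Ca^2+] = s and [OH^-] = 2s.
Ksp = s(2s)^2 = 4s^3
Solving, s = (6.8 × 10^-6/4)^(1/3) = 1.2 x 10^-2 M

s = 0.012 M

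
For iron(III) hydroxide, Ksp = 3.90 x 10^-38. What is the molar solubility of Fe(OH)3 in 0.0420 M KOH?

Fe(OH)3(s) ⇌ Fe^3+ + 3 OH^-
Ksp = [Fe^3+][OH^-]^3
If s mol/L dissolves here, [Fe^3+] = s, [OH^-] = 0.0420 + 3s ≈ 0.0420 (common-ion effect: OH^- is already 0.0420 M).
Ksp ≈ s × (0.0420)^3
s = 5.26 × 10^-34 M
Check: 3s = 1.6 x 10^-33 ≪ 0.0420, so the approximation is valid.

s = 5.26 x 10^-34 M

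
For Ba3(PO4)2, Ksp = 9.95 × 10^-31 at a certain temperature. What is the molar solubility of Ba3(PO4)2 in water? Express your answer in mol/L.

s ≈ 3.92 × 10^-7 M

Ba3(PO4)2(s) ⇌ 3 Ba^2+ + 2 PO4^3-
Ksp = [Ba^2+]^3[PO4^3-]^2
With molar solubility s: [Ba^2+] = 3s, [PO4^3-] = 2s.
Substituting: Ksp = (3s)^3(2s)^2 = 108s^5
s^5 = 9.95 × 10^-31 / 108, so s = 3.92 × 10^-7 M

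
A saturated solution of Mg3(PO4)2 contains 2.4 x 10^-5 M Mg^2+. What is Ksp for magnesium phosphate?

Ksp ≈ 3.5e-24

Mg3(PO4)2(s) <=> 3 Mg^2+(aq) + 2 PO4^3-(aq)
Stoichiometry gives [PO4^3-] = (2/3)[Mg^2+] = 1.60 x 10^-5 M.
Ksp = [Mg^2+]^3[PO4^3-]^2
Ksp = (2.4 × 10^-5)^3 × (1.60 × 10^-5)^2 = 3.5 × 10^-24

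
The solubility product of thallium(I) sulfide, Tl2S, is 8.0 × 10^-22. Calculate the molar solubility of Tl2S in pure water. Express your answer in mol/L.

s ≈ 5.8e-8 M

Tl2S(s) <=> 2 Tl^+(aq) + S^2-(aq)
Ksp = [Tl^+]^2[S^2-]
Let s = molar solubility. Then [Tl^+] = 2s and [S^2-] = s.
Ksp = (2s)^2s = 4s^3
s^3 = 8.0 × 10^-22 / 4, so s = 5.8 × 10^-8 M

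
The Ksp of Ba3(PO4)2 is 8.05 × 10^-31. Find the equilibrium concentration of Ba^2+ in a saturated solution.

Ba3(PO4)2(s) <=> 3 Ba^2+ + 2 PO4^3-
Ksp = [Ba^2+]^3[PO4^3-]^2
If s mol/L of Ba3(PO4)2 dissolves, [Ba^2+] = 3s and [PO4^3-] = 2s.
Ksp = (3s)^3(2s)^2 = 108s^5
s = (8.05 × 10^-31 / 108)^(1/5) = 3.754 × 10^-7 M
[Ba^2+] = 3s = 1.13 x 10^-6 M

1.13 x 10^-6 M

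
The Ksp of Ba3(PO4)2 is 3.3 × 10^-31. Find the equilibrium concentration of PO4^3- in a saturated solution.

Ba3(PO4)2(s) ⇌ 3 Ba^2+(aq) + 2 PO4^3-(aq)
Ksp = [Ba^2+]^3[PO4^3-]^2
With molar solubility s: [Ba^2+] = 3s, [PO4^3-] = 2s.
So Ksp = (3s)^3 × (2s)^2 = 108s^5
s^5 = 3.3 × 10^-31 / 108, so s = 3.14 × 10^-7 M
[PO4^3-] = 2s = 6.3 × 10^-7 M

[PO4^3-] = 6.3 × 10^-7 M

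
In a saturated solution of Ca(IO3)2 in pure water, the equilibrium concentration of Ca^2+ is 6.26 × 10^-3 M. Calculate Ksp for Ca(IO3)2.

9.81e-7

Ca(IO3)2(s) ⇌ Ca^2+(aq) + 2 IO3^-(aq)
Stoichiometry gives [IO3^-] = (2/1)[Ca^2+] = 1.252 × 10^-2 M.
Ksp = [Ca^2+][IO3^-]^2
Ksp = 6.26 × 10^-3 × (1.252 × 10^-2)^2 = 9.81 x 10^-7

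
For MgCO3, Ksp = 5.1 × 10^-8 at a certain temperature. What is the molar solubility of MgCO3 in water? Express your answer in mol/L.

s = 2.3e-4 M

MgCO3(s) ⇌ Mg^2+ + CO3^2-
Ksp = [Mg^2+][CO3^2-]
Let s = molar solubility. Then [Mg^2+] = s and [CO3^2-] = s.
Ksp = s^2
s = (5.1 × 10^-8)^(1/2) = 2.3 x 10^-4 M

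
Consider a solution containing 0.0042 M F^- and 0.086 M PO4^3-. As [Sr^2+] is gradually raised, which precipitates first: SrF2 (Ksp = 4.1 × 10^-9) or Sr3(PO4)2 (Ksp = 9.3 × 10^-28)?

Sr3(PO4)2

Each salt begins to precipitate when Q = Ksp, i.e. when [Sr^2+] reaches its threshold.
For SrF2: 4.1 × 10^-9 = (0.0042)^2 × [Sr^2+]  ⇒  [Sr^2+] = 2.3 × 10^-4 M.
For Sr3(PO4)2: 9.3 × 10^-28 = (0.086)^2 × [Sr^2+]^3  ⇒  [Sr^2+] = 5.0 × 10^-9 M.
The salt with the lower threshold [Sr^2+] precipitates first: Sr3(PO4)2.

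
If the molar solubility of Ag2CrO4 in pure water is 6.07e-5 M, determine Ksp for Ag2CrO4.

Ag2CrO4(s) ⇌ 2 Ag^+(aq) + CrO4^2-(aq)
With molar solubility s: [Ag^+] = 2s, [CrO4^2-] = s.
Ksp = [Ag^+]^2[CrO4^2-]
Ksp = (2s)^2s = 4s^3
With s = 6.07 × 10^-5: Ksp = 8.95 × 10^-13

Ksp ≈ 8.95 × 10^-13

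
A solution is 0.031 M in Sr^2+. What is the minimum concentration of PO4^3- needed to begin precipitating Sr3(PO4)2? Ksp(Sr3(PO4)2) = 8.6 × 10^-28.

Sr3(PO4)2(s) <=> 3 Sr^2+ + 2 PO4^3-
Ksp = [Sr^2+]^3[PO4^3-]^2
Precipitation begins when Q = Ksp. With [Sr^2+] = 0.031 M:
8.6 × 10^-28 = (0.031)^3 × [PO4^3-]^2
[PO4^3-] = (8.6 × 10^-28 / 2.98 × 10^-5)^(1/2) = 5.4 x 10^-12 M

[PO4^3-] ≈ 5.4 x 10^-12 M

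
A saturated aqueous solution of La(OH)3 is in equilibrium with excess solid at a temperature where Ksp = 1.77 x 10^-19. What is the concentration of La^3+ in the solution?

[La^3+] = 9.00 × 10^-6 M

La(OH)3(s) ⇌ La^3+ + 3 OH^-
Ksp = [La^3+][OH^-]^3
For each mole of La(OH)3 that dissolves: [La^3+] = s, [OH^-] = 3s.
Ksp = s(3s)^3 = 27s^4
s^4 = 1.77 x 10^-19 / 27, so s = 8.998 × 10^-6 M
[La^3+] = s = 9.00 × 10^-6 M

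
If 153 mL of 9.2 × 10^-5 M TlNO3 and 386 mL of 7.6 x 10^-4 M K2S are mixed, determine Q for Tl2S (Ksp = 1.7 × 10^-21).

Q = 3.7e-13

Total volume = 153 + 386 = 539 mL.
[Tl^+] = 9.2 × 10^-5 × (153/539) = 2.61 × 10^-5 M
[S^2-] = 7.6 × 10^-4 × (386/539) = 5.44 × 10^-4 M
Tl2S(s) ⇌ 2 Tl^+(aq) + S^2-(aq), so Q = [Tl^+]^2[S^2-]
Q = (2.61 x 10^-5)^2(5.44 x 10^-4) = 3.7 × 10^-13
Q > Ksp, so Tl2S will precipitate.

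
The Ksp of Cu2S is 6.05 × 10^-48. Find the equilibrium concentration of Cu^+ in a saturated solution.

[Cu^+] = 2.30e-16 M

Cu2S(s) <=> 2 Cu^+(aq) + S^2-(aq)
Ksp = [Cu^+]^2[S^2-]
With molar solubility s: [Cu^+] = 2s, [S^2-] = s.
So Ksp = (2s)^2 × s = 4s^3
s = (6.05 × 10^-48 / 4)^(1/3) = 1.148 x 10^-16 M
[Cu^+] = 2s = 2.30 × 10^-16 M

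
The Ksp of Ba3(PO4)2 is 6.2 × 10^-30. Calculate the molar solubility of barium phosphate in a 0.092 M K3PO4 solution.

Ba3(PO4)2(s) ⇌ 3 Ba^2+ + 2 PO4^3-
Ksp = [Ba^2+]^3[PO4^3-]^2
If s mol/L dissolves here, [Ba^2+] = 3s, [PO4^3-] = 0.092 + 2s ≈ 0.092 (common-ion effect: PO4^3- is already 0.092 M).
Ksp ≈ (3s)^3 × (0.092)^2
s = 3.0 × 10^-10 M
Check: 2s = 6.0 × 10^-10 ≪ 0.092, so the approximation is valid.

s = 3.0 × 10^-10 M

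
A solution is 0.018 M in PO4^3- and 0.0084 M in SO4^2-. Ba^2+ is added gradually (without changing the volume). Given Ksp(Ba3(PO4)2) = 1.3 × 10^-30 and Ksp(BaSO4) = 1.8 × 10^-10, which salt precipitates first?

Ba3(PO4)2

Precipitation of each salt starts when its ion product equals its Ksp.
For Ba3(PO4)2: 1.3 × 10^-30 = (0.018)^2 × [Ba^2+]^3  ⇒  [Ba^2+] = 1.6 × 10^-9 M.
For BaSO4: 1.8 × 10^-10 = 0.0084 × [Ba^2+]  ⇒  [Ba^2+] = 2.1 × 10^-8 M.
The salt with the lower threshold [Ba^2+] precipitates first: Ba3(PO4)2.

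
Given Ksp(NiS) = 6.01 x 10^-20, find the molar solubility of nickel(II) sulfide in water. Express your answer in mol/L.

2.45 × 10^-10 M

NiS(s) ⇌ Ni^2+(aq) + S^2-(aq)
Ksp = [Ni^2+][S^2-]
If s mol/L of NiS dissolves, [Ni^2+] = s and [S^2-] = s.
Ksp = s × s = s^2
s = √(6.01 x 10^-20) = 2.45 × 10^-10 M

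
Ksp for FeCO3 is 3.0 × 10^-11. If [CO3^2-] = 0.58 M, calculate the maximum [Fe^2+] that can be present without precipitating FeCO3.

FeCO3(s) ⇌ Fe^2+(aq) + CO3^2-(aq)
Ksp = [Fe^2+][CO3^2-]
Precipitation begins when Q = Ksp. With [CO3^2-] = 0.58 M:
3.0 × 10^-11 = (0.58) × [Fe^2+]
[Fe^2+] = (3.0 × 10^-11 / 5.8 × 10^-1) = 5.2 × 10^-11 M

5.2 × 10^-11 M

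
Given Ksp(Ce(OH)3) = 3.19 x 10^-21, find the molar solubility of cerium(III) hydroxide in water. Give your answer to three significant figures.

s = 3.30 × 10^-6 M

Ce(OH)3(s) ⇌ Ce^3+ + 3 OH^-
Ksp = [Ce^3+][OH^-]^3
Let s = molar solubility. Then [Ce^3+] = s and [OH^-] = 3s.
So Ksp = s × (3s)^3 = 27s^4
s^4 = 3.19 x 10^-21 / 27, so s = 3.30 × 10^-6 M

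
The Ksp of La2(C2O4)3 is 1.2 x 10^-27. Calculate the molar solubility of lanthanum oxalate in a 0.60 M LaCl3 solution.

5.0e-10 M

La2(C2O4)3(s) ⇌ 2 La^3+ + 3 C2O4^2-
Ksp = [La^3+]^2[C2O4^2-]^3
Let s = moles of La2(C2O4)3 that dissolve per litre. [La^3+] = 0.60 + 2s ≈ 0.60, [C2O4^2-] = 3s (since La^3+ from LaCl3 dominates).
Ksp ≈ (0.60)^2 × (3s)^3
s = 5.0 x 10^-10 M
Check: 2s = 1.0 × 10^-9 ≪ 0.60, so the approximation is valid.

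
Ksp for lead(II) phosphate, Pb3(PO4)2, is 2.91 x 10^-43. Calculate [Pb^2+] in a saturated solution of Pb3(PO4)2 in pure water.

Pb3(PO4)2(s) ⇌ 3 Pb^2+ + 2 PO4^3-
Ksp = [Pb^2+]^3[PO4^3-]^2
If s mol/L of Pb3(PO4)2 dissolves, [Pb^2+] = 3s and [PO4^3-] = 2s.
Ksp = (3s)^3(2s)^2 = 108s^5
s^5 = 2.91 x 10^-43 / 108, so s = 1.219 x 10^-9 M
[Pb^2+] = 3s = 3.66 x 10^-9 M

[Pb^2+] ≈ 3.66 × 10^-9 M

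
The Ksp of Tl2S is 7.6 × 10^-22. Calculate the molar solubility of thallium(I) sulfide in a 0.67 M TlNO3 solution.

s = 1.7 × 10^-21 M

Tl2S(s) <=> 2 Tl^+ + S^2-
Ksp = [Tl^+]^2[S^2-]
Let s = moles of Tl2S that dissolve per litre. [Tl^+] = 0.67 + 2s ≈ 0.67, [S^2-] = s (Ksp is small, so little additional dissolves).
Ksp ≈ (0.67)^2 × s
s = 1.7 x 10^-21 M
Check: 2s = 3.4 × 10^-21 ≪ 0.67, so the approximation is valid.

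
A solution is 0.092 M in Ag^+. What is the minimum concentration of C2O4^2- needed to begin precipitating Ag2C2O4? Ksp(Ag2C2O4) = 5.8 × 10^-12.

[C2O4^2-] ≈ 6.9 × 10^-10 M

Ag2C2O4(s) <=> 2 Ag^+ + C2O4^2-
Ksp = [Ag^+]^2[C2O4^2-]
Precipitation begins when Q = Ksp. With [Ag^+] = 0.092 M:
5.8 × 10^-12 = (0.092)^2 × [C2O4^2-]
[C2O4^2-] = (5.8 × 10^-12 / 8.46 × 10^-3) = 6.9 × 10^-10 M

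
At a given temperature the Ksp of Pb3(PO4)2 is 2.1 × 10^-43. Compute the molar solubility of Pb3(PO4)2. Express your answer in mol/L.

1.1e-9 M

Pb3(PO4)2(s) ⇌ 3 Pb^2+ + 2 PO4^3-
Ksp = [Pb^2+]^3[PO4^3-]^2
Let s = molar solubility. Then [Pb^2+] = 3s and [PO4^3-] = 2s.
Ksp = (3s)^3(2s)^2 = 108s^5
s = (2.1 × 10^-43 / 108)^(1/5) = 1.1 x 10^-9 M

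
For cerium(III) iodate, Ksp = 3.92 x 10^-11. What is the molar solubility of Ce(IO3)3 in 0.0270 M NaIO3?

Ce(IO3)3(s) <=> Ce^3+ + 3 IO3^-
Ksp = [Ce^3+][IO3^-]^3
Let s = moles of Ce(IO3)3 that dissolve per litre. [Ce^3+] = s, [IO3^-] = 0.0270 + 3s ≈ 0.0270 (since IO3^- from NaIO3 dominates).
Ksp ≈ s × (0.0270)^3
s = 1.99 × 10^-6 M
Check: 3s = 6.0 × 10^-6 ≪ 0.0270, so the approximation is valid.

s = 1.99e-6 M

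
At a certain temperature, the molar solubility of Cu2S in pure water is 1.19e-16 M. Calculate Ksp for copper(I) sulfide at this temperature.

Cu2S(s) ⇌ 2 Cu^+(aq) + S^2-(aq)
If s mol/L of Cu2S dissolves, [Cu^+] = 2s and [S^2-] = s.
Ksp = [Cu^+]^2[S^2-]
So Ksp = (2s)^2 × s = 4s^3
With s = 1.19 x 10^-16: Ksp = 6.74 × 10^-48

Ksp = 6.74e-48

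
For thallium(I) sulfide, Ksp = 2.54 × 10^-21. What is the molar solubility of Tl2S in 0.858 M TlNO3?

s ≈ 3.45 × 10^-21 M

Tl2S(s) ⇌ 2 Tl^+ + S^2-
Ksp = [Tl^+]^2[S^2-]
Let s = moles of Tl2S that dissolve per litre. [Tl^+] = 0.858 + 2s ≈ 0.858, [S^2-] = s (Ksp is small, so little additional dissolves).
Ksp ≈ (0.858)^2 × s
s = 3.45 × 10^-21 M
Check: 2s = 6.9 × 10^-21 ≪ 0.858, so the approximation is valid.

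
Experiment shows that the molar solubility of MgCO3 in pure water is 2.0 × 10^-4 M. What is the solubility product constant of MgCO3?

MgCO3(s) ⇌ Mg^2+ + CO3^2-
Let s = molar solubility. Then [Mg^2+] = s and [CO3^2-] = s.
Ksp = [Mg^2+][CO3^2-]
Ksp = s × s = s^2
Ksp = (2.0 × 10^-4)^2 = 4.0 x 10^-8

Ksp ≈ 4.0 × 10^-8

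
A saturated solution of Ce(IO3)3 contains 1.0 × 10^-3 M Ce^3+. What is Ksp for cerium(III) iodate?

Ksp ≈ 2.7e-11

Ce(IO3)3(s) <=> Ce^3+ + 3 IO3^-
Stoichiometry gives [IO3^-] = (3/1)[Ce^3+] = 3.00 × 10^-3 M.
Ksp = [Ce^3+][IO3^-]^3
Ksp = 1.0 x 10^-3 × (3.00 × 10^-3)^3 = 2.7 x 10^-11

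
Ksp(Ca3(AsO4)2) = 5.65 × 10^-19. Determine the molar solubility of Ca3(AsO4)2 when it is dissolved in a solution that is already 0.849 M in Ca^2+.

s ≈ 4.80 × 10^-10 M

Ca3(AsO4)2(s) ⇌ 3 Ca^2+ + 2 AsO4^3-
Ksp = [Ca^2+]^3[AsO4^3-]^2
If s mol/L dissolves here, [Ca^2+] = 0.849 + 3s ≈ 0.849, [AsO4^3-] = 2s (Ksp is small, so little additional dissolves).
Ksp ≈ (0.849)^3 × (2s)^2
s = 4.80 x 10^-10 M
Check: 3s = 1.4 x 10^-9 ≪ 0.849, so the approximation is valid.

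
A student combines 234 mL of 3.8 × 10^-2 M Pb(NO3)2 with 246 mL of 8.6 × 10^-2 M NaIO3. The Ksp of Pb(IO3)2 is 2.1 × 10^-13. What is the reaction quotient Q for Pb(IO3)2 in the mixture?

Total volume = 234 + 246 = 480 mL.
[Pb^2+] = 3.8 × 10^-2 × (234/480) = 1.85 × 10^-2 M
[IO3^-] = 8.6 x 10^-2 × (246/480) = 4.41 × 10^-2 M
Pb(IO3)2(s) ⇌ Pb^2+(aq) + 2 IO3^-(aq), so Q = [Pb^2+][IO3^-]^2
Q = (1.85 x 10^-2)(4.41 × 10^-2)^2 = 3.6 x 10^-5
Q > Ksp, so Pb(IO3)2 will precipitate.

Q ≈ 3.6 × 10^-5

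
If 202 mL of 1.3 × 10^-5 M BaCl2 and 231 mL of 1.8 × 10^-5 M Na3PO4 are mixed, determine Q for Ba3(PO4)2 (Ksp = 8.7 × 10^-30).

2.1 × 10^-26

Total volume = 202 + 231 = 433 mL.
[Ba^2+] = 1.3 x 10^-5 × (202/433) = 6.06 × 10^-6 M
[PO4^3-] = 1.8 × 10^-5 × (231/433) = 9.60 x 10^-6 M
Ba3(PO4)2(s) ⇌ 3 Ba^2+ + 2 PO4^3-, so Q = [Ba^2+]^3[PO4^3-]^2
Q = (6.06 x 10^-6)^3(9.60 × 10^-6)^2 = 2.1 × 10^-26
Q > Ksp, so Ba3(PO4)2 will precipitate.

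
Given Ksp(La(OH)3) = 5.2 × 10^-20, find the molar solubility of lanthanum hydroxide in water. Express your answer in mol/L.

La(OH)3(s) ⇌ La^3+ + 3 OH^-
Ksp = [La^3+][OH^-]^3
If s mol/L of La(OH)3 dissolves, [La^3+] = s and [OH^-] = 3s.
Substituting: Ksp = s(3s)^3 = 27s^4
s = (5.2 × 10^-20 / 27)^(1/4) = 6.6 × 10^-6 M

6.6e-6 M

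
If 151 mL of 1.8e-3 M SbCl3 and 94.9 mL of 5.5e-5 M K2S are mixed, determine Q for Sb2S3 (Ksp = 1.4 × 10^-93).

Total volume = 151 + 94.9 = 245.9 mL.
[Sb^3+] = 1.8 × 10^-3 × (151/245.9) = 1.11 x 10^-3 M
[S^2-] = 5.5 × 10^-5 × (94.9/245.9) = 2.12 × 10^-5 M
Sb2S3(s) <=> 2 Sb^3+ + 3 S^2-, so Q = [Sb^3+]^2[S^2-]^3
Q = (1.11 x 10^-3)^2(2.12 × 10^-5)^3 = 1.2 × 10^-20
Q > Ksp, so Sb2S3 will precipitate.

Q = 1.2 × 10^-20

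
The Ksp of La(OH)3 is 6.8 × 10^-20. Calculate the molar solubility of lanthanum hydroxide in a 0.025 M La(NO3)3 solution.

La(OH)3(s) <=> La^3+(aq) + 3 OH^-(aq)
Ksp = [La^3+][OH^-]^3
Let s = moles of La(OH)3 that dissolve per litre. [La^3+] = 0.025 + s ≈ 0.025, [OH^-] = 3s (common-ion effect: La^3+ is already 0.025 M).
Ksp ≈ 0.025 × (3s)^3
s = 4.7 × 10^-7 M
Check: s = 4.7 × 10^-7 ≪ 0.025, so the approximation is valid.

s = 4.7e-7 M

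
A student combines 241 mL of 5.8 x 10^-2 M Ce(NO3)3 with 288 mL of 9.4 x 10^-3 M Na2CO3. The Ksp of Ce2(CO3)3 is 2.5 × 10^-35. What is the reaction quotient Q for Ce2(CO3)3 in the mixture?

Total volume = 241 + 288 = 529 mL.
[Ce^3+] = 5.8 × 10^-2 × (241/529) = 2.64 x 10^-2 M
[CO3^2-] = 9.4 × 10^-3 × (288/529) = 5.12 × 10^-3 M
Ce2(CO3)3(s) ⇌ 2 Ce^3+(aq) + 3 CO3^2-(aq), so Q = [Ce^3+]^2[CO3^2-]^3
Q = (2.64 × 10^-2)^2(5.12 × 10^-3)^3 = 9.4 x 10^-11
Q > Ksp, so Ce2(CO3)3 will precipitate.

Q = 9.4e-11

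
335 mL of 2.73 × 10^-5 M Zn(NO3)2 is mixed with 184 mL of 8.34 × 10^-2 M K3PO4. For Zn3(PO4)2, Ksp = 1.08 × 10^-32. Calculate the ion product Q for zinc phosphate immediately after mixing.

Q ≈ 4.78 x 10^-18

Total volume = 335 + 184 = 519 mL.
[Zn^2+] = 2.73 × 10^-5 × (335/519) = 1.762 × 10^-5 M
[PO4^3-] = 8.34 × 10^-2 × (184/519) = 2.957 × 10^-2 M
Zn3(PO4)2(s) ⇌ 3 Zn^2+(aq) + 2 PO4^3-(aq), so Q = [Zn^2+]^3[PO4^3-]^2
Q = (1.762 × 10^-5)^3(2.957 x 10^-2)^2 = 4.78 x 10^-18
Q > Ksp, so Zn3(PO4)2 will precipitate.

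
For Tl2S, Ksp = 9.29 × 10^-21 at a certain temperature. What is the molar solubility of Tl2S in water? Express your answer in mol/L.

Tl2S(s) <=> 2 Tl^+ + S^2-
Ksp = [Tl^+]^2[S^2-]
For each mole of Tl2S that dissolves: [Tl^+] = 2s, [S^2-] = s.
Ksp = (2s)^2s = 4s^3
s = (9.29 × 10^-21 / 4)^(1/3) = 1.32 × 10^-7 M

1.32 x 10^-7 M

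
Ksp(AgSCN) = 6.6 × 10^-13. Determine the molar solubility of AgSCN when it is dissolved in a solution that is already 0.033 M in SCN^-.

AgSCN(s) <=> Ag^+(aq) + SCN^-(aq)
Ksp = [Ag^+][SCN^-]
Let s be the molar solubility in this solution. [Ag^+] = s, [SCN^-] = 0.033 + s ≈ 0.033 (common-ion effect: SCN^- is already 0.033 M).
Ksp ≈ s × 0.033
s = 2.0 × 10^-11 M
Check: s = 2.0 × 10^-11 ≪ 0.033, so the approximation is valid.

2.0 × 10^-11 M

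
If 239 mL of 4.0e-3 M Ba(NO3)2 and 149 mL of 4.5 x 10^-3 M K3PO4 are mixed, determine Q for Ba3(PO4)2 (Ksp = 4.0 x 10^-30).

Total volume = 239 + 149 = 388 mL.
[Ba^2+] = 4.0 x 10^-3 × (239/388) = 2.46 × 10^-3 M
[PO4^3-] = 4.5 × 10^-3 × (149/388) = 1.73 × 10^-3 M
Ba3(PO4)2(s) ⇌ 3 Ba^2+(aq) + 2 PO4^3-(aq), so Q = [Ba^2+]^3[PO4^3-]^2
Q = (2.46 x 10^-3)^3(1.73 × 10^-3)^2 = 4.5 × 10^-14
Q > Ksp, so Ba3(PO4)2 will precipitate.

4.5 x 10^-14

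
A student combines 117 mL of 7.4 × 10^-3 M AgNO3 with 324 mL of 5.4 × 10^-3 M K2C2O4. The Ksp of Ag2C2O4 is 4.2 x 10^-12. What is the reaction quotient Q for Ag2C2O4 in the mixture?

Q = 1.5 × 10^-8

Total volume = 117 + 324 = 441 mL.
[Ag^+] = 7.4 × 10^-3 × (117/441) = 1.96 x 10^-3 M
[C2O4^2-] = 5.4 × 10^-3 × (324/441) = 3.97 x 10^-3 M
Ag2C2O4(s) ⇌ 2 Ag^+ + C2O4^2-, so Q = [Ag^+]^2[C2O4^2-]
Q = (1.96 × 10^-3)^2(3.97 × 10^-3) = 1.5 × 10^-8
Q > Ksp, so Ag2C2O4 will precipitate.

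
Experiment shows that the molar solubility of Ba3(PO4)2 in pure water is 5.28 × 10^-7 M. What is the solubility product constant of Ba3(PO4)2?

Ba3(PO4)2(s) <=> 3 Ba^2+ + 2 PO4^3-
For each mole of Ba3(PO4)2 that dissolves: [Ba^2+] = 3s, [PO4^3-] = 2s.
Ksp = [Ba^2+]^3[PO4^3-]^2
Substituting: Ksp = (3s)^3(2s)^2 = 108s^5
Ksp = 108 × (5.28 x 10^-7)^5 = 4.43 x 10^-30

Ksp ≈ 4.43 x 10^-30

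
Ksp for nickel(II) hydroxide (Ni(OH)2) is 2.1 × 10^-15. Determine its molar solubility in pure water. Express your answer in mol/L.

Ni(OH)2(s) <=> Ni^2+ + 2 OH^-
Ksp = [Ni^2+][OH^-]^2
For each mole of Ni(OH)2 that dissolves: [Ni^2+] = s, [OH^-] = 2s.
So Ksp = s × (2s)^2 = 4s^3
s^3 = 2.1 × 10^-15 / 4, so s = 8.1 x 10^-6 M

s = 8.1 × 10^-6 M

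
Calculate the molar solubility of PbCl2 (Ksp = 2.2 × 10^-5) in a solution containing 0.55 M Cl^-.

PbCl2(s) ⇌ Pb^2+ + 2 Cl^-
Ksp = [Pb^2+][Cl^-]^2
Let s be the molar solubility in this solution. [Pb^2+] = s, [Cl^-] = 0.55 + 2s ≈ 0.55 (since the Cl^- already present dominates).
Ksp ≈ s × (0.55)^2
s = 7.3 x 10^-5 M
Check: 2s = 1.5 × 10^-4 ≪ 0.55, so the approximation is valid.

s ≈ 7.3e-5 M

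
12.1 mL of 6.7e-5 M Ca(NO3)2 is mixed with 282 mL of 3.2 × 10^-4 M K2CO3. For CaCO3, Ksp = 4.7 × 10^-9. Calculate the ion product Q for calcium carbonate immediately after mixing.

Total volume = 12.1 + 282 = 294.1 mL.
[Ca^2+] = 6.7 x 10^-5 × (12.1/294.1) = 2.76 x 10^-6 M
[CO3^2-] = 3.2 × 10^-4 × (282/294.1) = 3.07 x 10^-4 M
CaCO3(s) <=> Ca^2+(aq) + CO3^2-(aq), so Q = [Ca^2+][CO3^2-]
Q = (2.76 × 10^-6)(3.07 × 10^-4) = 8.5 × 10^-10
Q < Ksp, so no precipitate of CaCO3 forms.

Q = 8.5 x 10^-10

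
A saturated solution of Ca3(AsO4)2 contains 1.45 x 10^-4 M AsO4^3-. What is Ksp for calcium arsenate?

Ksp ≈ 2.16 × 10^-19

Ca3(AsO4)2(s) ⇌ 3 Ca^2+ + 2 AsO4^3-
Stoichiometry gives [Ca^2+] = (3/2)[AsO4^3-] = 2.175 × 10^-4 M.
Ksp = [Ca^2+]^3[AsO4^3-]^2
Ksp = (2.175 × 10^-4)^3 × (1.45 x 10^-4)^2 = 2.16 × 10^-19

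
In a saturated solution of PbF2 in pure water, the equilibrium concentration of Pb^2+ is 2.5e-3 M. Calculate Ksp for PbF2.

6.3e-8

PbF2(s) ⇌ Pb^2+(aq) + 2 F^-(aq)
Stoichiometry gives [F^-] = (2/1)[Pb^2+] = 5.00 x 10^-3 M.
Ksp = [Pb^2+][F^-]^2
Ksp = 2.5 × 10^-3 × (5.00 x 10^-3)^2 = 6.3 x 10^-8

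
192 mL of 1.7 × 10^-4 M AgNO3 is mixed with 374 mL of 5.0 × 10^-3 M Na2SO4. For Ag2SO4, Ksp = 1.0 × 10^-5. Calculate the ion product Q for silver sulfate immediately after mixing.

Total volume = 192 + 374 = 566 mL.
[Ag^+] = 1.7 × 10^-4 × (192/566) = 5.77 × 10^-5 M
[SO4^2-] = 5.0 × 10^-3 × (374/566) = 3.30 × 10^-3 M
Ag2SO4(s) ⇌ 2 Ag^+ + SO4^2-, so Q = [Ag^+]^2[SO4^2-]
Q = (5.77 x 10^-5)^2(3.30 × 10^-3) = 1.1 × 10^-11
Q < Ksp, so no precipitate of Ag2SO4 forms.

1.1 × 10^-11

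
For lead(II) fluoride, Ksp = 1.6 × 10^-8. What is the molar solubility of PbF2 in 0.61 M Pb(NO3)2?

PbF2(s) ⇌ Pb^2+ + 2 F^-
Ksp = [Pb^2+][F^-]^2
Let s be the molar solubility in this solution. [Pb^2+] = 0.61 + s ≈ 0.61, [F^-] = 2s (since Pb^2+ from Pb(NO3)2 dominates).
Ksp ≈ 0.61 × (2s)^2
s = 8.1 x 10^-5 M
Check: s = 8.1 x 10^-5 ≪ 0.61, so the approximation is valid.

s = 8.1e-5 M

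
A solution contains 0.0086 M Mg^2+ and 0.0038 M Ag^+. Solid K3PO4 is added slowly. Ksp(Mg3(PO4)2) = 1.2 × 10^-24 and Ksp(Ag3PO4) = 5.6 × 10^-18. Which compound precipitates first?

Ag3PO4

Each salt begins to precipitate when Q = Ksp, i.e. when [PO4^3-] reaches its threshold.
For Mg3(PO4)2: 1.2 × 10^-24 = (0.0086)^3 × [PO4^3-]^2  ⇒  [PO4^3-] = 1.4 × 10^-9 M.
For Ag3PO4: 5.6 × 10^-18 = (0.0038)^3 × [PO4^3-]  ⇒  [PO4^3-] = 1.0 × 10^-10 M.
The salt with the lower threshold [PO4^3-] precipitates first: Ag3PO4.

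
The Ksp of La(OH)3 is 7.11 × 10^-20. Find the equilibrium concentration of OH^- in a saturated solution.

[OH^-] = 2.15 × 10^-5 M

La(OH)3(s) ⇌ La^3+ + 3 OH^-
Ksp = [La^3+][OH^-]^3
Let s = molar solubility. Then [La^3+] = s and [OH^-] = 3s.
Ksp = s(3s)^3 = 27s^4
Solving, s = (7.11 × 10^-20/27)^(1/4) = 7.164 x 10^-6 M
[OH^-] = 3s = 2.15 × 10^-5 M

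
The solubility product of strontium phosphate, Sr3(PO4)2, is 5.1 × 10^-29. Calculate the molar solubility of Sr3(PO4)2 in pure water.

8.6 x 10^-7 M

Sr3(PO4)2(s) ⇌ 3 Sr^2+(aq) + 2 PO4^3-(aq)
Ksp = [Sr^2+]^3[PO4^3-]^2
If s mol/L of Sr3(PO4)2 dissolves, [Sr^2+] = 3s and [PO4^3-] = 2s.
So Ksp = (3s)^3 × (2s)^2 = 108s^5
Solving, s = (5.1 × 10^-29/108)^(1/5) = 8.6 × 10^-7 M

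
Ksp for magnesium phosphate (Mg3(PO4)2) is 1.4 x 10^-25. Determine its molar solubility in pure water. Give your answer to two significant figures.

4.2 x 10^-6 M

Mg3(PO4)2(s) <=> 3 Mg^2+ + 2 PO4^3-
Ksp = [Mg^2+]^3[PO4^3-]^2
If s mol/L of Mg3(PO4)2 dissolves, [Mg^2+] = 3s and [PO4^3-] = 2s.
So Ksp = (3s)^3 × (2s)^2 = 108s^5
s^5 = 1.4 x 10^-25 / 108, so s = 4.2 × 10^-6 M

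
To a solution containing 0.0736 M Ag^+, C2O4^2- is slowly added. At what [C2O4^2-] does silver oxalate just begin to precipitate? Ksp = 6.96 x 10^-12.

1.28 × 10^-9 M

Ag2C2O4(s) <=> 2 Ag^+ + C2O4^2-
Ksp = [Ag^+]^2[C2O4^2-]
Precipitation begins when Q = Ksp. With [Ag^+] = 0.0736 M:
6.96 x 10^-12 = (0.0736)^2 × [C2O4^2-]
[C2O4^2-] = (6.96 x 10^-12 / 5.417 x 10^-3) = 1.28 × 10^-9 M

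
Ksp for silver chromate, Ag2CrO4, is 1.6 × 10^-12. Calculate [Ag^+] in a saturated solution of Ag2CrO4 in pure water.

Ag2CrO4(s) ⇌ 2 Ag^+ + CrO4^2-
Ksp = [Ag^+]^2[CrO4^2-]
With molar solubility s: [Ag^+] = 2s, [CrO4^2-] = s.
So Ksp = (2s)^2 × s = 4s^3
s^3 = 1.6 × 10^-12 / 4, so s = 7.37 × 10^-5 M
[Ag^+] = 2s = 1.5 x 10^-4 M

[Ag^+] ≈ 1.5 x 10^-4 M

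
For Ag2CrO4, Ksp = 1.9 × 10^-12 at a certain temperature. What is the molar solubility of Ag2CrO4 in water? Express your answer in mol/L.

7.8 × 10^-5 M

Ag2CrO4(s) ⇌ 2 Ag^+(aq) + CrO4^2-(aq)
Ksp = [Ag^+]^2[CrO4^2-]
Let s = molar solubility. Then [Ag^+] = 2s and [CrO4^2-] = s.
Ksp = (2s)^2s = 4s^3
s = (1.9 × 10^-12 / 4)^(1/3) = 7.8 x 10^-5 M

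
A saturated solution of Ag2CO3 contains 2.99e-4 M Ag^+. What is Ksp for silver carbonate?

Ksp ≈ 1.34 x 10^-11

Ag2CO3(s) ⇌ 2 Ag^+(aq) + CO3^2-(aq)
Stoichiometry gives [CO3^2-] = (1/2)[Ag^+] = 1.495 × 10^-4 M.
Ksp = [Ag^+]^2[CO3^2-]
Ksp = (2.99 × 10^-4)^2 × 1.495 × 10^-4 = 1.34 × 10^-11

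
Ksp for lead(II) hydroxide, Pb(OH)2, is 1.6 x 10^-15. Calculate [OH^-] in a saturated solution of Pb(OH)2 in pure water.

Pb(OH)2(s) <=> Pb^2+(aq) + 2 OH^-(aq)
Ksp = [Pb^2+][OH^-]^2
If s mol/L of Pb(OH)2 dissolves, [Pb^2+] = s and [OH^-] = 2s.
So Ksp = s × (2s)^2 = 4s^3
s^3 = 1.6 x 10^-15 / 4, so s = 7.37 × 10^-6 M
[OH^-] = 2s = 1.5 x 10^-5 M

[OH^-] ≈ 1.5 × 10^-5 M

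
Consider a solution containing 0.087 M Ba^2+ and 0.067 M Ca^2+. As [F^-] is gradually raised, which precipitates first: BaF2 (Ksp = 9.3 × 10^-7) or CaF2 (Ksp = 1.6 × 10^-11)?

CaF2

Precipitation of each salt starts when its ion product equals its Ksp.
For BaF2: 9.3 × 10^-7 = 0.087 × [F^-]^2  ⇒  [F^-] = 3.3 × 10^-3 M.
For CaF2: 1.6 × 10^-11 = 0.067 × [F^-]^2  ⇒  [F^-] = 1.5 × 10^-5 M.
The salt with the lower threshold [F^-] precipitates first: CaF2.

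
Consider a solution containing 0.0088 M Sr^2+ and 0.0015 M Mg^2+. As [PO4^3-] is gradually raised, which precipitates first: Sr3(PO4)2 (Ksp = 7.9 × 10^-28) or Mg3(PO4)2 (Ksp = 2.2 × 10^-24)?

Sr3(PO4)2

Precipitation of each salt starts when its ion product equals its Ksp.
For Sr3(PO4)2: 7.9 × 10^-28 = (0.0088)^3 × [PO4^3-]^2  ⇒  [PO4^3-] = 3.4 x 10^-11 M.
For Mg3(PO4)2: 2.2 × 10^-24 = (0.0015)^3 × [PO4^3-]^2  ⇒  [PO4^3-] = 2.6 x 10^-8 M.
The salt with the lower threshold [PO4^3-] precipitates first: Sr3(PO4)2.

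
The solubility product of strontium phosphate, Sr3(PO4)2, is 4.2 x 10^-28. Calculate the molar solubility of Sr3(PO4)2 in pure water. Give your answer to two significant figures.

Sr3(PO4)2(s) <=> 3 Sr^2+(aq) + 2 PO4^3-(aq)
Ksp = [Sr^2+]^3[PO4^3-]^2
With molar solubility s: [Sr^2+] = 3s, [PO4^3-] = 2s.
So Ksp = (3s)^3 × (2s)^2 = 108s^5
s^5 = 4.2 x 10^-28 / 108, so s = 1.3 x 10^-6 M

s = 1.3e-6 M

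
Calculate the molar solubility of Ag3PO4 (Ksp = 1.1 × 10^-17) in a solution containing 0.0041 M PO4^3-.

4.6e-6 M

Ag3PO4(s) ⇌ 3 Ag^+ + PO4^3-
Ksp = [Ag^+]^3[PO4^3-]
If s mol/L dissolves here, [Ag^+] = 3s, [PO4^3-] = 0.0041 + s ≈ 0.0041 (since the PO4^3- already present dominates).
Ksp ≈ (3s)^3 × 0.0041
s = 4.6 x 10^-6 M
Check: s = 4.6 × 10^-6 ≪ 0.0041, so the approximation is valid.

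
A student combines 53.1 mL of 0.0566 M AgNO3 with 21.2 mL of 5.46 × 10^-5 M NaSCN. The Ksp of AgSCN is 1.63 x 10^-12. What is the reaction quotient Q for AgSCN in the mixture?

Total volume = 53.1 + 21.2 = 74.3 mL.
[Ag^+] = 5.66 × 10^-2 × (53.1/74.3) = 4.045 × 10^-2 M
[SCN^-] = 5.46 × 10^-5 × (21.2/74.3) = 1.558 × 10^-5 M
AgSCN(s) <=> Ag^+ + SCN^-, so Q = [Ag^+][SCN^-]
Q = (4.045 × 10^-2)(1.558 × 10^-5) = 6.30 × 10^-7
Q > Ksp, so AgSCN will precipitate.

6.30 × 10^-7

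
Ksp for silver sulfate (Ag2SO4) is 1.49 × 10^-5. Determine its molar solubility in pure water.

1.55 × 10^-2 M

Ag2SO4(s) ⇌ 2 Ag^+ + SO4^2-
Ksp = [Ag^+]^2[SO4^2-]
If s mol/L of Ag2SO4 dissolves, [Ag^+] = 2s and [SO4^2-] = s.
So Ksp = (2s)^2 × s = 4s^3
Solving, s = (1.49 × 10^-5/4)^(1/3) = 1.55 × 10^-2 M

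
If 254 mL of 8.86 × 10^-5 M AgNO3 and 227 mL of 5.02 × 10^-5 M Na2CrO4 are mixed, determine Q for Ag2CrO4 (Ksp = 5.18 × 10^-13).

5.19e-14

Total volume = 254 + 227 = 481 mL.
[Ag^+] = 8.86 × 10^-5 × (254/481) = 4.679 × 10^-5 M
[CrO4^2-] = 5.02 × 10^-5 × (227/481) = 2.369 x 10^-5 M
Ag2CrO4(s) <=> 2 Ag^+ + CrO4^2-, so Q = [Ag^+]^2[CrO4^2-]
Q = (4.679 × 10^-5)^2(2.369 × 10^-5) = 5.19 x 10^-14
Q < Ksp, so no precipitate of Ag2CrO4 forms.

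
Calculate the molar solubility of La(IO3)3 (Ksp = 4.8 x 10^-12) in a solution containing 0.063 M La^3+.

La(IO3)3(s) ⇌ La^3+ + 3 IO3^-
Ksp = [La^3+][IO3^-]^3
If s mol/L dissolves here, [La^3+] = 0.063 + s ≈ 0.063, [IO3^-] = 3s (since the La^3+ already present dominates).
Ksp ≈ 0.063 × (3s)^3
s = 1.4 x 10^-4 M
Check: s = 1.4 x 10^-4 ≪ 0.063, so the approximation is valid.

s ≈ 1.4 x 10^-4 M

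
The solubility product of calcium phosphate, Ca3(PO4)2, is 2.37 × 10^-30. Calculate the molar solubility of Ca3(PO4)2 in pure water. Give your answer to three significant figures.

Ca3(PO4)2(s) ⇌ 3 Ca^2+(aq) + 2 PO4^3-(aq)
Ksp = [Ca^2+]^3[PO4^3-]^2
If s mol/L of Ca3(PO4)2 dissolves, [Ca^2+] = 3s and [PO4^3-] = 2s.
Substituting: Ksp = (3s)^3(2s)^2 = 108s^5
Solving, s = (2.37 × 10^-30/108)^(1/5) = 4.66 × 10^-7 M

s ≈ 4.66 x 10^-7 M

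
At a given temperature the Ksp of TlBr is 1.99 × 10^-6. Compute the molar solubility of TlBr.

s ≈ 1.41 x 10^-3 M

TlBr(s) ⇌ Tl^+ + Br^-
Ksp = [Tl^+][Br^-]
If s mol/L of TlBr dissolves, [Tl^+] = s and [Br^-] = s.
Ksp = s × s = s^2
s = (1.99 × 10^-6)^(1/2) = 1.41 x 10^-3 M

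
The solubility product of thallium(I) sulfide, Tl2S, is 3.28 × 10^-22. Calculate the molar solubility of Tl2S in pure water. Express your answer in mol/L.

s = 4.34 × 10^-8 M

Tl2S(s) ⇌ 2 Tl^+ + S^2-
Ksp = [Tl^+]^2[S^2-]
Let s = molar solubility. Then [Tl^+] = 2s and [S^2-] = s.
So Ksp = (2s)^2 × s = 4s^3
s^3 = 3.28 × 10^-22 / 4, so s = 4.34 × 10^-8 M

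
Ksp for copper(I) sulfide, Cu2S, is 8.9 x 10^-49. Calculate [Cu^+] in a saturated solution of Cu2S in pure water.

Cu2S(s) ⇌ 2 Cu^+(aq) + S^2-(aq)
Ksp = [Cu^+]^2[S^2-]
Let s = molar solubility. Then [Cu^+] = 2s and [S^2-] = s.
Ksp = (2s)^2s = 4s^3
s = (8.9 x 10^-49 / 4)^(1/3) = 6.06 × 10^-17 M
[Cu^+] = 2s = 1.2 × 10^-16 M

[Cu^+] = 1.2 × 10^-16 M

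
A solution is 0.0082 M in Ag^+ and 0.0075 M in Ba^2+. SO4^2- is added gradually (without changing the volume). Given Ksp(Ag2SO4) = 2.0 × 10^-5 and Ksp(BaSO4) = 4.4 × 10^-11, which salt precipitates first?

Each salt begins to precipitate when Q = Ksp, i.e. when [SO4^2-] reaches its threshold.
For Ag2SO4: 2.0 × 10^-5 = (0.0082)^2 × [SO4^2-]  ⇒  [SO4^2-] = 3.0 × 10^-1 M.
For BaSO4: 4.4 × 10^-11 = 0.0075 × [SO4^2-]  ⇒  [SO4^2-] = 5.9 × 10^-9 M.
The salt with the lower threshold [SO4^2-] precipitates first: BaSO4.

BaSO4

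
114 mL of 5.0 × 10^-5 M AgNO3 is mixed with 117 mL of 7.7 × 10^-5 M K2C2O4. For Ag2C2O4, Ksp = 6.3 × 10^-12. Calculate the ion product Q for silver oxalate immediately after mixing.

2.4 × 10^-14

Total volume = 114 + 117 = 231 mL.
[Ag^+] = 5.0 × 10^-5 × (114/231) = 2.47 × 10^-5 M
[C2O4^2-] = 7.7 × 10^-5 × (117/231) = 3.90 × 10^-5 M
Ag2C2O4(s) ⇌ 2 Ag^+ + C2O4^2-, so Q = [Ag^+]^2[C2O4^2-]
Q = (2.47 × 10^-5)^2(3.90 × 10^-5) = 2.4 × 10^-14
Q < Ksp, so no precipitate of Ag2C2O4 forms.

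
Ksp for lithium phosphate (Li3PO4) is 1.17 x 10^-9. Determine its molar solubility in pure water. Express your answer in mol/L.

Li3PO4(s) ⇌ 3 Li^+(aq) + PO4^3-(aq)
Ksp = [Li^+]^3[PO4^3-]
For each mole of Li3PO4 that dissolves: [Li^+] = 3s, [PO4^3-] = s.
So Ksp = (3s)^3 × s = 27s^4
Solving, s = (1.17 x 10^-9/27)^(1/4) = 2.57 × 10^-3 M

s = 2.57 x 10^-3 M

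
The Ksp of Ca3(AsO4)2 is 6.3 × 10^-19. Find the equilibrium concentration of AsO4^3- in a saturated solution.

Ca3(AsO4)2(s) ⇌ 3 Ca^2+ + 2 AsO4^3-
Ksp = [Ca^2+]^3[AsO4^3-]^2
With molar solubility s: [Ca^2+] = 3s, [AsO4^3-] = 2s.
Ksp = (3s)^3(2s)^2 = 108s^5
s^5 = 6.3 × 10^-19 / 108, so s = 8.98 x 10^-5 M
[AsO4^3-] = 2s = 1.8 × 10^-4 M

1.8 x 10^-4 M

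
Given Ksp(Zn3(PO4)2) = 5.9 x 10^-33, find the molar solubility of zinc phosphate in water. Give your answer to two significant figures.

Zn3(PO4)2(s) <=> 3 Zn^2+(aq) + 2 PO4^3-(aq)
Ksp = [Zn^2+]^3[PO4^3-]^2
With molar solubility s: [Zn^2+] = 3s, [PO4^3-] = 2s.
Ksp = (3s)^3(2s)^2 = 108s^5
s^5 = 5.9 x 10^-33 / 108, so s = 1.4 x 10^-7 M

1.4 × 10^-7 M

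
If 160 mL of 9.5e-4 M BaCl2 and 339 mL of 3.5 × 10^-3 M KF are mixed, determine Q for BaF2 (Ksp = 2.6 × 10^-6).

Q = 1.7e-9

Total volume = 160 + 339 = 499 mL.
[Ba^2+] = 9.5 × 10^-4 × (160/499) = 3.05 × 10^-4 M
[F^-] = 3.5 × 10^-3 × (339/499) = 2.38 x 10^-3 M
BaF2(s) ⇌ Ba^2+ + 2 F^-, so Q = [Ba^2+][F^-]^2
Q = (3.05 × 10^-4)(2.38 × 10^-3)^2 = 1.7 × 10^-9
Q < Ksp, so no precipitate of BaF2 forms.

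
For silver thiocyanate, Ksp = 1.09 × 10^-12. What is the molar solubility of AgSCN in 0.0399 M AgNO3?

AgSCN(s) <=> Ag^+ + SCN^-
Ksp = [Ag^+][SCN^-]
Let s be the molar solubility in this solution. [Ag^+] = 0.0399 + s ≈ 0.0399, [SCN^-] = s (common-ion effect: Ag^+ is already 0.0399 M).
Ksp ≈ 0.0399 × s
s = 2.73 x 10^-11 M
Check: s = 2.7 x 10^-11 ≪ 0.0399, so the approximation is valid.

s ≈ 2.73 × 10^-11 M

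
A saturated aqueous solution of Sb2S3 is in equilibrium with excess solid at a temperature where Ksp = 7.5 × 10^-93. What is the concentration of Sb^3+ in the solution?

[Sb^3+] = 2.9 x 10^-19 M

Sb2S3(s) ⇌ 2 Sb^3+ + 3 S^2-
Ksp = [Sb^3+]^2[S^2-]^3
With molar solubility s: [Sb^3+] = 2s, [S^2-] = 3s.
So Ksp = (2s)^2 × (3s)^3 = 108s^5
Solving, s = (7.5 × 10^-93/108)^(1/5) = 1.47 × 10^-19 M
[Sb^3+] = 2s = 2.9 × 10^-19 M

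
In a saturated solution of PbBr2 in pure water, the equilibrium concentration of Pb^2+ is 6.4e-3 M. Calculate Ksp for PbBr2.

Ksp = 1.0 × 10^-6

PbBr2(s) ⇌ Pb^2+(aq) + 2 Br^-(aq)
Stoichiometry gives [Br^-] = (2/1)[Pb^2+] = 1.28 × 10^-2 M.
Ksp = [Pb^2+][Br^-]^2
Ksp = 6.4 × 10^-3 × (1.28 × 10^-2)^2 = 1.0 x 10^-6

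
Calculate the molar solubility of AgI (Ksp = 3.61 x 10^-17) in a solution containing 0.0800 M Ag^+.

4.51 x 10^-16 M

AgI(s) <=> Ag^+ + I^-
Ksp = [Ag^+][I^-]
Let s be the molar solubility in this solution. [Ag^+] = 0.0800 + s ≈ 0.0800, [I^-] = s (Ksp is small, so little additional dissolves).
Ksp ≈ 0.0800 × s
s = 4.51 × 10^-16 M
Check: s = 4.5 × 10^-16 ≪ 0.0800, so the approximation is valid.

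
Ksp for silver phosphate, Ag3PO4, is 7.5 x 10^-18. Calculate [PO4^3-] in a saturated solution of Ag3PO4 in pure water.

2.3e-5 M

Ag3PO4(s) ⇌ 3 Ag^+(aq) + PO4^3-(aq)
Ksp = [Ag^+]^3[PO4^3-]
Let s = molar solubility. Then [Ag^+] = 3s and [PO4^3-] = s.
So Ksp = (3s)^3 × s = 27s^4
s = (7.5 x 10^-18 / 27)^(1/4) = 2.30 × 10^-5 M
[PO4^3-] = s = 2.3 x 10^-5 M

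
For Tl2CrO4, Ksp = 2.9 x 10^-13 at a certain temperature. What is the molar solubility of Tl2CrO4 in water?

4.2 x 10^-5 M

Tl2CrO4(s) ⇌ 2 Tl^+(aq) + CrO4^2-(aq)
Ksp = [Tl^+]^2[CrO4^2-]
For each mole of Tl2CrO4 that dissolves: [Tl^+] = 2s, [CrO4^2-] = s.
Ksp = (2s)^2s = 4s^3
s = (2.9 x 10^-13 / 4)^(1/3) = 4.2 × 10^-5 M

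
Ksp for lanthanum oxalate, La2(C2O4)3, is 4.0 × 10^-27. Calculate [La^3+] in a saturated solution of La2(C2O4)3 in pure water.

4.1 × 10^-6 M

La2(C2O4)3(s) ⇌ 2 La^3+ + 3 C2O4^2-
Ksp = [La^3+]^2[C2O4^2-]^3
For each mole of La2(C2O4)3 that dissolves: [La^3+] = 2s, [C2O4^2-] = 3s.
Substituting: Ksp = (2s)^2(3s)^3 = 108s^5
s^5 = 4.0 × 10^-27 / 108, so s = 2.06 x 10^-6 M
[La^3+] = 2s = 4.1 × 10^-6 M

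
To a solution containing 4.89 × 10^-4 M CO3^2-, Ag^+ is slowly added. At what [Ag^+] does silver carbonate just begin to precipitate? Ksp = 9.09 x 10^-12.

[Ag^+] ≈ 1.36 × 10^-4 M

Ag2CO3(s) <=> 2 Ag^+(aq) + CO3^2-(aq)
Ksp = [Ag^+]^2[CO3^2-]
Precipitation begins when Q = Ksp. With [CO3^2-] = 4.89 × 10^-4 M:
9.09 x 10^-12 = (4.89 × 10^-4) × [Ag^+]^2
[Ag^+] = (9.09 x 10^-12 / 4.89 x 10^-4)^(1/2) = 1.36 × 10^-4 M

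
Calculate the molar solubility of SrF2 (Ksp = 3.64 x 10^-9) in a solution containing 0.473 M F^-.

s = 1.63e-8 M

SrF2(s) ⇌ Sr^2+ + 2 F^-
Ksp = [Sr^2+][F^-]^2
If s mol/L dissolves here, [Sr^2+] = s, [F^-] = 0.473 + 2s ≈ 0.473 (common-ion effect: F^- is already 0.473 M).
Ksp ≈ s × (0.473)^2
s = 1.63 x 10^-8 M
Check: 2s = 3.3 × 10^-8 ≪ 0.473, so the approximation is valid.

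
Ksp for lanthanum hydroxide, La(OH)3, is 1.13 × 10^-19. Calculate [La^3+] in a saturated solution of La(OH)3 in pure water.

La(OH)3(s) <=> La^3+(aq) + 3 OH^-(aq)
Ksp = [La^3+][OH^-]^3
For each mole of La(OH)3 that dissolves: [La^3+] = s, [OH^-] = 3s.
Ksp = s(3s)^3 = 27s^4
Solving, s = (1.13 × 10^-19/27)^(1/4) = 8.043 x 10^-6 M
[La^3+] = s = 8.04 x 10^-6 M

8.04e-6 M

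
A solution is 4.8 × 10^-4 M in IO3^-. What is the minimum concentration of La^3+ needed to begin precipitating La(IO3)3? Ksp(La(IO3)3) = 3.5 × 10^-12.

La(IO3)3(s) <=> La^3+(aq) + 3 IO3^-(aq)
Ksp = [La^3+][IO3^-]^3
Precipitation begins when Q = Ksp. With [IO3^-] = 4.8 × 10^-4 M:
3.5 × 10^-12 = (4.8 × 10^-4)^3 × [La^3+]
[La^3+] = (3.5 × 10^-12 / 1.11 × 10^-10) = 3.2 × 10^-2 M

[La^3+] = 0.032 M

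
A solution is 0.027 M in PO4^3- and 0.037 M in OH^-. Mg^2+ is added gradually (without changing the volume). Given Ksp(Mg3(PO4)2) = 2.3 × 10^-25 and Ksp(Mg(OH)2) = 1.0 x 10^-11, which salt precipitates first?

Each salt begins to precipitate when Q = Ksp, i.e. when [Mg^2+] reaches its threshold.
For Mg3(PO4)2: 2.3 × 10^-25 = (0.027)^2 × [Mg^2+]^3  ⇒  [Mg^2+] = 6.8 x 10^-8 M.
For Mg(OH)2: 1.0 x 10^-11 = (0.037)^2 × [Mg^2+]  ⇒  [Mg^2+] = 7.3 × 10^-9 M.
The salt with the lower threshold [Mg^2+] precipitates first: Mg(OH)2.

Mg(OH)2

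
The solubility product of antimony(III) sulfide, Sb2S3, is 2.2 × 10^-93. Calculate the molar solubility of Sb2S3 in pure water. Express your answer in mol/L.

Sb2S3(s) ⇌ 2 Sb^3+ + 3 S^2-
Ksp = [Sb^3+]^2[S^2-]^3
For each mole of Sb2S3 that dissolves: [Sb^3+] = 2s, [S^2-] = 3s.
So Ksp = (2s)^2 × (3s)^3 = 108s^5
s^5 = 2.2 × 10^-93 / 108, so s = 1.2 x 10^-19 M

1.2e-19 M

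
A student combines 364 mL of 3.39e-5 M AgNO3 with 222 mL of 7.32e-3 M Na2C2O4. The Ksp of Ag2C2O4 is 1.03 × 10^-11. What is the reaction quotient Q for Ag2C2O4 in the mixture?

Q = 1.23 x 10^-12

Total volume = 364 + 222 = 586 mL.
[Ag^+] = 3.39 × 10^-5 × (364/586) = 2.106 × 10^-5 M
[C2O4^2-] = 7.32 × 10^-3 × (222/586) = 2.773 × 10^-3 M
Ag2C2O4(s) ⇌ 2 Ag^+ + C2O4^2-, so Q = [Ag^+]^2[C2O4^2-]
Q = (2.106 × 10^-5)^2(2.773 × 10^-3) = 1.23 × 10^-12
Q < Ksp, so no precipitate of Ag2C2O4 forms.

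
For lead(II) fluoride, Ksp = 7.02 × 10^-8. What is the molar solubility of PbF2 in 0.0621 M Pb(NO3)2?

5.32 × 10^-4 M

PbF2(s) ⇌ Pb^2+(aq) + 2 F^-(aq)
Ksp = [Pb^2+][F^-]^2
Let s = moles of PbF2 that dissolve per litre. [Pb^2+] = 0.0621 + s ≈ 0.0621, [F^-] = 2s (common-ion effect: Pb^2+ is already 0.0621 M).
Ksp ≈ 0.0621 × (2s)^2
s = 5.32 × 10^-4 M
Check: s = 5.3 x 10^-4 ≪ 0.0621, so the approximation is valid.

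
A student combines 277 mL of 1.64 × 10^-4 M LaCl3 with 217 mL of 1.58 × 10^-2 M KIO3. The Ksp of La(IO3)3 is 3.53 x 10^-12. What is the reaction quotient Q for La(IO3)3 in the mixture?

Total volume = 277 + 217 = 494 mL.
[La^3+] = 1.64 × 10^-4 × (277/494) = 9.196 × 10^-5 M
[IO3^-] = 1.58 × 10^-2 × (217/494) = 6.940 x 10^-3 M
La(IO3)3(s) ⇌ La^3+ + 3 IO3^-, so Q = [La^3+][IO3^-]^3
Q = (9.196 × 10^-5)(6.940 x 10^-3)^3 = 3.07 × 10^-11
Q > Ksp, so La(IO3)3 will precipitate.

Q ≈ 3.07 x 10^-11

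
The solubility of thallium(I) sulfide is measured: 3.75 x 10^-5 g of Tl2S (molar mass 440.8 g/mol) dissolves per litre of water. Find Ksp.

Molar solubility s = (3.75 × 10^-5 g/L) / (440.8 g/mol) = 8.507 × 10^-8 M.
Tl2S(s) ⇌ 2 Tl^+(aq) + S^2-(aq)
With molar solubility s: [Tl^+] = 2s, [S^2-] = s.
Ksp = [Tl^+]^2[S^2-]
Ksp = (2s)^2s = 4s^3
With s = 8.507 × 10^-8: Ksp = 2.46 × 10^-21

Ksp = 2.46e-21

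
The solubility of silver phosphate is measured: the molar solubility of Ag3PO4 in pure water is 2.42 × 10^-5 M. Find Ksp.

Ag3PO4(s) <=> 3 Ag^+(aq) + PO4^3-(aq)
Let s = molar solubility. Then [Ag^+] = 3s and [PO4^3-] = s.
Ksp = [Ag^+]^3[PO4^3-]
Ksp = (3s)^3s = 27s^4
Ksp = 27 × (2.42 × 10^-5)^4 = 9.26 × 10^-18

9.26 × 10^-18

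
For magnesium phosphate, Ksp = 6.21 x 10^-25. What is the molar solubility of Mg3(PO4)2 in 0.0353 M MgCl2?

5.94e-11 M

Mg3(PO4)2(s) <=> 3 Mg^2+ + 2 PO4^3-
Ksp = [Mg^2+]^3[PO4^3-]^2
Let s = moles of Mg3(PO4)2 that dissolve per litre. [Mg^2+] = 0.0353 + 3s ≈ 0.0353, [PO4^3-] = 2s (since Mg^2+ from MgCl2 dominates).
Ksp ≈ (0.0353)^3 × (2s)^2
s = 5.94 × 10^-11 M
Check: 3s = 1.8 × 10^-10 ≪ 0.0353, so the approximation is valid.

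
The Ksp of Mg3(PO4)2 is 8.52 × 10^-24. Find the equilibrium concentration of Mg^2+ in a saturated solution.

Mg3(PO4)2(s) ⇌ 3 Mg^2+(aq) + 2 PO4^3-(aq)
Ksp = [Mg^2+]^3[PO4^3-]^2
Let s = molar solubility. Then [Mg^2+] = 3s and [PO4^3-] = 2s.
Ksp = (3s)^3(2s)^2 = 108s^5
s = (8.52 × 10^-24 / 108)^(1/5) = 9.537 x 10^-6 M
[Mg^2+] = 3s = 2.86 × 10^-5 M

[Mg^2+] = 2.86 × 10^-5 M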